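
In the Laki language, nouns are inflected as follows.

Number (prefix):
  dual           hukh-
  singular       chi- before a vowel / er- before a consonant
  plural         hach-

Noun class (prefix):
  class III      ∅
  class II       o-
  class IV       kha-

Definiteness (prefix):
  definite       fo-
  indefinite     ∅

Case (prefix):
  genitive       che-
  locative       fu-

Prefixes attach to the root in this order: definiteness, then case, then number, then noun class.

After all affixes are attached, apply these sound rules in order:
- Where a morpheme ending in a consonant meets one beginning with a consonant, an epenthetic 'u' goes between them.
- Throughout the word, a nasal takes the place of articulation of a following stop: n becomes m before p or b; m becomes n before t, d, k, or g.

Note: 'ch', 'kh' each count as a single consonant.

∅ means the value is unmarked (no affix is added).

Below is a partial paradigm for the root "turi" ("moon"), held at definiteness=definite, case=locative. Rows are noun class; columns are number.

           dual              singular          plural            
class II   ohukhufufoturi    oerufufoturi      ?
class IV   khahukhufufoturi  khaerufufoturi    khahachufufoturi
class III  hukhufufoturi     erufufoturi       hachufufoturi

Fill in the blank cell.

Attach definiteness definite fo- → foturi.
Attach case locative fu- → fufoturi.
Attach number plural hach- → hachfufoturi.
Attach noun class class II o- → ohachfufoturi.
Apply epenthesis: ohachfufoturi → ohachufufoturi.
Nasal assimilation: no change.

ohachufufoturi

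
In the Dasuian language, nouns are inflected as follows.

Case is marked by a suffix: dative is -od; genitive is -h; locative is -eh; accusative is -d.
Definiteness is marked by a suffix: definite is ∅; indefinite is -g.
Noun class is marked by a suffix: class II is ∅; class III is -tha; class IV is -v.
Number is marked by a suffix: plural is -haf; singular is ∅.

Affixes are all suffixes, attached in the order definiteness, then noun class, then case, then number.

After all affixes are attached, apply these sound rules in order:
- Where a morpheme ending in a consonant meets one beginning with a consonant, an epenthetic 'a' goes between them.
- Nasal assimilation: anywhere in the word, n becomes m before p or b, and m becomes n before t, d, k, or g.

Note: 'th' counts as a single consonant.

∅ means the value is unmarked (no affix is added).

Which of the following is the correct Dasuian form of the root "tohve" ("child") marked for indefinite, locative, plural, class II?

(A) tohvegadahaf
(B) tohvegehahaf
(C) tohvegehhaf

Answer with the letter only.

B

Attach definiteness indefinite -g → tohveg.
noun class = class II: zero marking, form stays tohveg.
Attach case locative -eh → tohvegeh.
Attach number plural -haf → tohvegehhaf.
Apply epenthesis: tohvegehhaf → tohvegehahaf.
Nasal assimilation: no change.
So the correct form is tohvegehahaf, option (B).
(C) tohvegehhaf is wrong: it fails to apply the sound rule(s).
(A) tohvegadahaf is wrong: it uses accusative instead of locative for case.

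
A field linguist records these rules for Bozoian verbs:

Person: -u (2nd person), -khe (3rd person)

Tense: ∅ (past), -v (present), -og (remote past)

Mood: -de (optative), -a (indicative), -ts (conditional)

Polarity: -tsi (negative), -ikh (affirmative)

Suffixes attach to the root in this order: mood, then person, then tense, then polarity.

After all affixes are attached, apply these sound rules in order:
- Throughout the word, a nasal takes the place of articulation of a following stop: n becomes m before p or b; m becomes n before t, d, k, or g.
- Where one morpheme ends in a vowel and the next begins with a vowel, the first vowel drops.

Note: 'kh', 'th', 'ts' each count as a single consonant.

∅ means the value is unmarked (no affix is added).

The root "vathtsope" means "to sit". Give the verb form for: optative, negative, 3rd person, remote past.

Attach mood optative -de → vathtsopede.
Attach person 3rd person -khe → vathtsopedekhe.
Attach tense remote past -og → vathtsopedekheog.
Attach polarity negative -tsi → vathtsopedekheogtsi.
Nasal assimilation: no change.
Apply vowel deletion: vathtsopedekheogtsi → vathtsopedekhogtsi.

vathtsopedekhogtsi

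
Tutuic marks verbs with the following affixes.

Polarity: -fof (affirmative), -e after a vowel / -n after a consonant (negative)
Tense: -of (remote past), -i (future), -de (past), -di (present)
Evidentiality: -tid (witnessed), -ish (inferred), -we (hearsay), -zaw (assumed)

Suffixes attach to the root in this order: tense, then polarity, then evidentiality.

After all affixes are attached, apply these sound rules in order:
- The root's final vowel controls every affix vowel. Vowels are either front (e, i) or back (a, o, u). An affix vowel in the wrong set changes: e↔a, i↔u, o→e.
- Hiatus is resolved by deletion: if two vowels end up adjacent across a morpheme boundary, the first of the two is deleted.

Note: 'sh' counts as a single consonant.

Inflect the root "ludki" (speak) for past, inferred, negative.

Attach tense past -de → ludkide.
Attach polarity negative -e (after vowel 'e') → ludkidee.
Attach evidentiality inferred -ish → ludkideeish.
Vowel harmony: no change.
Apply vowel deletion: ludkideeish → ludkidish.

ludkidish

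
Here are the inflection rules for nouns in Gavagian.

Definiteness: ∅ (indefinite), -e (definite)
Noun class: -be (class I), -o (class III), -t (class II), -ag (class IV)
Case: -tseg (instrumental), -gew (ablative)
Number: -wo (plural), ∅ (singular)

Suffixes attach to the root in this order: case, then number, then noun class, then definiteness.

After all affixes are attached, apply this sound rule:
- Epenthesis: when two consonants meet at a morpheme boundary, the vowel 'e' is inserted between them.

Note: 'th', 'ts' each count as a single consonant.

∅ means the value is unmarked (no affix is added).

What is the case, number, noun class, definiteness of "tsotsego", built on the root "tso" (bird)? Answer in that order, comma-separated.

Segment: tso-tseg-o.
case: -tseg → instrumental.
number: ∅ → singular.
noun class: -o → class III.
definiteness: ∅ → indefinite.

instrumental, singular, class III, indefinite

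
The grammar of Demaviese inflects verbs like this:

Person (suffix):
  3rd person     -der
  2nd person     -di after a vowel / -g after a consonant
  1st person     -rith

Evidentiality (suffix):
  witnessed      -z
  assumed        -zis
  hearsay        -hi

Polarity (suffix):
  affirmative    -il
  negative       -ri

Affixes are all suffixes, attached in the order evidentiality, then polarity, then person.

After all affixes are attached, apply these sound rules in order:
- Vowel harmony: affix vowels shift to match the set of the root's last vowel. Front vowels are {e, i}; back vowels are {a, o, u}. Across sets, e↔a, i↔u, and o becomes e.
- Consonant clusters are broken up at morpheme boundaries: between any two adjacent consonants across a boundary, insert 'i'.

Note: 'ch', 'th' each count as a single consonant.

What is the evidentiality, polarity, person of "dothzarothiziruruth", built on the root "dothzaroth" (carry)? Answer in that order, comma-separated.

witnessed, negative, 1st person

Segment: dothzaroth-z-ri-rith.
evidentiality: -z → witnessed.
polarity: -ri → negative.
person: -rith → 1st person.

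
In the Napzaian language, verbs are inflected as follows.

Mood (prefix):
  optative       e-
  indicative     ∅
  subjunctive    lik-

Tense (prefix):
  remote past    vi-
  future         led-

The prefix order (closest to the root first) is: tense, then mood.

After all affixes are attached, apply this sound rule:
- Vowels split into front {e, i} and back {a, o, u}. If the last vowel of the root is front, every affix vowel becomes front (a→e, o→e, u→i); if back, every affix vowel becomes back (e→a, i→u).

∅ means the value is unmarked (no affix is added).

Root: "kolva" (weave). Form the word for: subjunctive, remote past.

Attach tense remote past vi- → vikolva.
Attach mood subjunctive lik- → likvikolva.
Apply vowel harmony: likvikolva → lukvukolva.

lukvukolva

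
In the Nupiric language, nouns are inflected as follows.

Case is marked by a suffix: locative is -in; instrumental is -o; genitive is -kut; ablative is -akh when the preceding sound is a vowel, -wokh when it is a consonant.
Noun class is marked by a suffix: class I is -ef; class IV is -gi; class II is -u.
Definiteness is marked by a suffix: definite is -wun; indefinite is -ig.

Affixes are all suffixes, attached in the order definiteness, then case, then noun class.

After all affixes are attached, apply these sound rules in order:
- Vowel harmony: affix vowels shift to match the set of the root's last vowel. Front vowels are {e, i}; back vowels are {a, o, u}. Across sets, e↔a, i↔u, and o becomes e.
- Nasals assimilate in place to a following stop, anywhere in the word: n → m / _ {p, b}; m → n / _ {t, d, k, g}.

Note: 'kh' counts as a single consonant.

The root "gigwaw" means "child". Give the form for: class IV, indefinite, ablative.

gigwawugwokhgu

Attach definiteness indefinite -ig → gigwawig.
Attach case ablative -wokh (after consonant 'g') → gigwawigwokh.
Attach noun class class IV -gi → gigwawigwokhgi.
Apply vowel harmony: gigwawigwokhgi → gigwawugwokhgu.
Nasal assimilation: no change.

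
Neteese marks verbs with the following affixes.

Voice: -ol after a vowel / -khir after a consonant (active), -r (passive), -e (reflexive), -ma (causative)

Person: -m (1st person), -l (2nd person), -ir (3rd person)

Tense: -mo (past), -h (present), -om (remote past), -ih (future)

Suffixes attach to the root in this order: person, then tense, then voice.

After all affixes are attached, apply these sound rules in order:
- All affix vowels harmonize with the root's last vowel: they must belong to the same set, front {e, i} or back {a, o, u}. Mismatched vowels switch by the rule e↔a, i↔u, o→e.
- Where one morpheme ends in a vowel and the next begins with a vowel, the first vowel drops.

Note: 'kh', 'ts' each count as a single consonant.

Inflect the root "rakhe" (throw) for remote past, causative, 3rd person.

Attach person 3rd person -ir → rakheir.
Attach tense remote past -om → rakheirom.
Attach voice causative -ma → rakheiromma.
Apply vowel harmony: rakheiromma → rakheiremme.
Apply vowel deletion: rakheiremme → rakhiremme.

rakhiremme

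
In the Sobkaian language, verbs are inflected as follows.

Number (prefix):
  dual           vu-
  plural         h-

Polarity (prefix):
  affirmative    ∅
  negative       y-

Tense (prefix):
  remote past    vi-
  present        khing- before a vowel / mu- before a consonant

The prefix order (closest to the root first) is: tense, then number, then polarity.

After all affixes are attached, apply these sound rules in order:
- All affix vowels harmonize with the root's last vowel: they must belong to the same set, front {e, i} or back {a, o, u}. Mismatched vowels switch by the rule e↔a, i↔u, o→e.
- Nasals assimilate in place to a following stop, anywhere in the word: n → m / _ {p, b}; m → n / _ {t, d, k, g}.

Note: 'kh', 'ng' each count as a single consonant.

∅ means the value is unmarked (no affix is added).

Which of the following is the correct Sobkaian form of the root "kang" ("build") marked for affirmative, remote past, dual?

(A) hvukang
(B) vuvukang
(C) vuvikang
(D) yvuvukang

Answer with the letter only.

Attach tense remote past vi- → vikang.
Attach number dual vu- → vuvikang.
polarity = affirmative: zero marking, form stays vuvikang.
Apply vowel harmony: vuvikang → vuvukang.
Nasal assimilation: no change.
So the correct form is vuvukang, option (B).
(A) hvukang is wrong: it uses plural instead of dual for number.
(D) yvuvukang is wrong: it uses negative instead of affirmative for polarity.
(C) vuvikang is wrong: it fails to apply the sound rule(s).

B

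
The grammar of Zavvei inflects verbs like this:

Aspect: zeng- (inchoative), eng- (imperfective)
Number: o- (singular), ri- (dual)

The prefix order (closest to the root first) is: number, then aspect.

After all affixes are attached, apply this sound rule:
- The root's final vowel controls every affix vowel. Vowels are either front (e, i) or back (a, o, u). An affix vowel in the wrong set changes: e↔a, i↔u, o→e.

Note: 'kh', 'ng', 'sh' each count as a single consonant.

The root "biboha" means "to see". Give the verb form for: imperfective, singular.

Attach number singular o- → obiboha.
Attach aspect imperfective eng- → engobiboha.
Apply vowel harmony: engobiboha → angobiboha.

angobiboha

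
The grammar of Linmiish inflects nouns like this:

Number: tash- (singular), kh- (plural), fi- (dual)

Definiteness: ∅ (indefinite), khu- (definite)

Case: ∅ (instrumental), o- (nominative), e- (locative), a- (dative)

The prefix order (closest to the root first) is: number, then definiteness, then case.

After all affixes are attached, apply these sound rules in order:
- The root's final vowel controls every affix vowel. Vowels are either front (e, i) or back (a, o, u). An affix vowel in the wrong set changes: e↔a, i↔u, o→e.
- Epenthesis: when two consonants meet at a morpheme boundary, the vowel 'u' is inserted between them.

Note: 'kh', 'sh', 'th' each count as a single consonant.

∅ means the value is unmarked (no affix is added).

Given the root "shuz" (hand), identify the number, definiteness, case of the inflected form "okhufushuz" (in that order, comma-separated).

Segment: o-khu-fi-shuz.
number: fi- → dual.
definiteness: khu- → definite.
case: o- → nominative.

dual, definite, nominative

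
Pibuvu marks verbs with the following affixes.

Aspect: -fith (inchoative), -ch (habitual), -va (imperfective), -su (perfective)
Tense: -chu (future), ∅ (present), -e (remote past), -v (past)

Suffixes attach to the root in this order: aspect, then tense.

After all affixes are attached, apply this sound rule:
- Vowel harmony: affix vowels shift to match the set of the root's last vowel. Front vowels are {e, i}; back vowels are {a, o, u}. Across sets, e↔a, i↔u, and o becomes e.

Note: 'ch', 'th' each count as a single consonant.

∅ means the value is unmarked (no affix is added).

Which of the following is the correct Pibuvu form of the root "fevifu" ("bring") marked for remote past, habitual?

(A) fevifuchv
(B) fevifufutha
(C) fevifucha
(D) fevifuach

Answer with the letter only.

Attach aspect habitual -ch → fevifuch.
Attach tense remote past -e → fevifuche.
Apply vowel harmony: fevifuche → fevifucha.
So the correct form is fevifucha, option (C).
(B) fevifufutha is wrong: it uses inchoative instead of habitual for aspect.
(D) fevifuach is wrong: it has the affixes in the wrong order.
(A) fevifuchv is wrong: it uses past instead of remote past for tense.

C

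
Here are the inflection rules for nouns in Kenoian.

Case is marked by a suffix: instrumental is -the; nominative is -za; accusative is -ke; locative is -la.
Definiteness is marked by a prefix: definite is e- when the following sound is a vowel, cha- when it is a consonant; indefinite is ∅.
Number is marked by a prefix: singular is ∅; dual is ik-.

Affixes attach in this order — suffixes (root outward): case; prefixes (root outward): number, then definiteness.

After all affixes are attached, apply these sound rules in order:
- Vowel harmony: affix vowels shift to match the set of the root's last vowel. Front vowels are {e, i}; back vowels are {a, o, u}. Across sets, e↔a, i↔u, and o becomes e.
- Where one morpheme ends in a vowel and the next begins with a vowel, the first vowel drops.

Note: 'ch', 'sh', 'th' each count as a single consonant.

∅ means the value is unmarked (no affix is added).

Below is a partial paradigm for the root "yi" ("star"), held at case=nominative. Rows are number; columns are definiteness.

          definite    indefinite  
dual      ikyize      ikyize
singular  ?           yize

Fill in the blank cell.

cheyize

number = singular: zero marking, form stays yi.
Attach case nominative -za → yiza.
Attach definiteness definite cha- (before consonant 'y') → chayiza.
Apply vowel harmony: chayiza → cheyize.
Vowel deletion: no change.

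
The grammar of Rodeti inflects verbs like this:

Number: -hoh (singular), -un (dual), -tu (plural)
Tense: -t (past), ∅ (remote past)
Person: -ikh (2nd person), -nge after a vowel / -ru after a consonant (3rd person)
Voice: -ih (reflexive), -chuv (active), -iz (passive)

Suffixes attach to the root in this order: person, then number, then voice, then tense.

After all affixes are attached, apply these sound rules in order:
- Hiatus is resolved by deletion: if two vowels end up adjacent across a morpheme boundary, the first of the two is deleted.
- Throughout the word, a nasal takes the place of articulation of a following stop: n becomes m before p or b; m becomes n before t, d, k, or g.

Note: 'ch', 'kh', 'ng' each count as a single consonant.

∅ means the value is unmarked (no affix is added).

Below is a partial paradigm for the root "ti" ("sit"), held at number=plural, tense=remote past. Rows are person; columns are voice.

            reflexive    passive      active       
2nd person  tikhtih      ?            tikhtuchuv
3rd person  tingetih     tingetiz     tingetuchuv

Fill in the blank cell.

Attach person 2nd person -ikh → tiikh.
Attach number plural -tu → tiikhtu.
Attach voice passive -iz → tiikhtuiz.
tense = remote past: zero marking, form stays tiikhtuiz.
Apply vowel deletion: tiikhtuiz → tikhtiz.
Nasal assimilation: no change.

tikhtiz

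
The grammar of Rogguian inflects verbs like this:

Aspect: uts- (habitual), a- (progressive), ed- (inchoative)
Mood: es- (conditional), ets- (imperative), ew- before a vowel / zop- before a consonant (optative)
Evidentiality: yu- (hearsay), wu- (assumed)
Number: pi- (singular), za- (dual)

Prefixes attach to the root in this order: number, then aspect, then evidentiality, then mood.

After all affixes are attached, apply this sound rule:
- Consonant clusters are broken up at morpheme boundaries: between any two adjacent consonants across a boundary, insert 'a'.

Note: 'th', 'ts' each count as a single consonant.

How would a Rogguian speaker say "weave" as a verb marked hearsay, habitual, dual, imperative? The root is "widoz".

Attach number dual za- → zawidoz.
Attach aspect habitual uts- → utszawidoz.
Attach evidentiality hearsay yu- → yuutszawidoz.
Attach mood imperative ets- → etsyuutszawidoz.
Apply epenthesis: etsyuutszawidoz → etsayuutsazawidoz.

etsayuutsazawidoz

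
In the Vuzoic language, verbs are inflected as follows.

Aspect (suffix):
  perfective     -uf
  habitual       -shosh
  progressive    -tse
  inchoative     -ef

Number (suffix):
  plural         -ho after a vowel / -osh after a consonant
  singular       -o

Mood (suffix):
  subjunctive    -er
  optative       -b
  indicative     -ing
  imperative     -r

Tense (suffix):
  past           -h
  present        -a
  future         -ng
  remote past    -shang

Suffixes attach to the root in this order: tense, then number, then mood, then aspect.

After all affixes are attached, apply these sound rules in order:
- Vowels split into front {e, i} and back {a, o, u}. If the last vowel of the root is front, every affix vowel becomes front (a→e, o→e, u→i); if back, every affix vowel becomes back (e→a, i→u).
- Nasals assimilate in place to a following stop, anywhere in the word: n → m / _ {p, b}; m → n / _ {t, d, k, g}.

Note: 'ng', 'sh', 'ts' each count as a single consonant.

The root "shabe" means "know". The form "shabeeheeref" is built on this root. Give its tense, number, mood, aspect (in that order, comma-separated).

present, plural, subjunctive, inchoative

Segment: shabe-a-ho-er-ef.
tense: -a → present.
number: -ho/osh → plural.
mood: -er → subjunctive.
aspect: -ef → inchoative.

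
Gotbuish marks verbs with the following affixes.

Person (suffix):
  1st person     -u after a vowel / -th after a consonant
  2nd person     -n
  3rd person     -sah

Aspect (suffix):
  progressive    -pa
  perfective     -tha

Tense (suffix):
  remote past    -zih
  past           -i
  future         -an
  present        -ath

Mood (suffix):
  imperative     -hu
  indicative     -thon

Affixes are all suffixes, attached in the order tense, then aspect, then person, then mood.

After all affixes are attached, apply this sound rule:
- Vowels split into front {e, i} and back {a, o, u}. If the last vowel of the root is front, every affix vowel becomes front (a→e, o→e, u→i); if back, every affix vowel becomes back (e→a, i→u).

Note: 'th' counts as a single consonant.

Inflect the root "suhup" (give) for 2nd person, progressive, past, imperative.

Attach tense past -i → suhupi.
Attach aspect progressive -pa → suhupipa.
Attach person 2nd person -n → suhupipan.
Attach mood imperative -hu → suhupipanhu.
Apply vowel harmony: suhupipanhu → suhupupanhu.

suhupupanhu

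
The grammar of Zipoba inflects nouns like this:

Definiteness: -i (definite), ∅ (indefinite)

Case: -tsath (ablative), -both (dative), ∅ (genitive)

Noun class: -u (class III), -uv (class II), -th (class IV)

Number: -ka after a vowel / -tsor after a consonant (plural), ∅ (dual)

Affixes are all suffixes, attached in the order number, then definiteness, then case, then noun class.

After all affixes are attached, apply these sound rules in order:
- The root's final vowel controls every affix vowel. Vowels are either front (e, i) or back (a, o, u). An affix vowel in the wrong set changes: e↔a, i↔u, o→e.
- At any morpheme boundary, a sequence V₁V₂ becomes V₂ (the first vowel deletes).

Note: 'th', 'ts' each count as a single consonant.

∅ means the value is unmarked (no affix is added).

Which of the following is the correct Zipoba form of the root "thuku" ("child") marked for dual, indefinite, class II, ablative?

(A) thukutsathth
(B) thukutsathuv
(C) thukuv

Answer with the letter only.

B

number = dual: zero marking, form stays thuku.
definiteness = indefinite: zero marking, form stays thuku.
Attach case ablative -tsath → thukutsath.
Attach noun class class II -uv → thukutsathuv.
Vowel harmony: no change.
Vowel deletion: no change.
So the correct form is thukutsathuv, option (B).
(C) thukuv is wrong: it uses genitive instead of ablative for case.
(A) thukutsathth is wrong: it uses class IV instead of class II for noun class.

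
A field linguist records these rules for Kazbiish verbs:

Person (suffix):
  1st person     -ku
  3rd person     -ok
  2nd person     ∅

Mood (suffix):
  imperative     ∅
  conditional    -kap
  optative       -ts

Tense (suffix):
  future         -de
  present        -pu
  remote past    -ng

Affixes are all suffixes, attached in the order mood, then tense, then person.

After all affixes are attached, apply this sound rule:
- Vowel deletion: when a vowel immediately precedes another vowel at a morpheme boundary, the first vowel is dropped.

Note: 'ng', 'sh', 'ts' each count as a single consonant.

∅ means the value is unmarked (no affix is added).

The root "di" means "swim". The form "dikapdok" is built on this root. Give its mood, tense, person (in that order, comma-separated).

Segment: di-kap-de-ok.
mood: -kap → conditional.
tense: -de → future.
person: -ok → 3rd person.

conditional, future, 3rd person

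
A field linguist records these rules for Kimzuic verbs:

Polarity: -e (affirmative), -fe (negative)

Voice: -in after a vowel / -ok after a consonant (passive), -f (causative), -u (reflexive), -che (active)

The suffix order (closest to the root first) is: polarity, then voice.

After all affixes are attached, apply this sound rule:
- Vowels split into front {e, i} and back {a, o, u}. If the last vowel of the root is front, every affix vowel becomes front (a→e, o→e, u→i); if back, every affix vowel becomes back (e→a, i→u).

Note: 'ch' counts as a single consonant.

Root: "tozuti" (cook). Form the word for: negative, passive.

tozutifein

Attach polarity negative -fe → tozutife.
Attach voice passive -in (after vowel 'e') → tozutifein.
Vowel harmony: no change.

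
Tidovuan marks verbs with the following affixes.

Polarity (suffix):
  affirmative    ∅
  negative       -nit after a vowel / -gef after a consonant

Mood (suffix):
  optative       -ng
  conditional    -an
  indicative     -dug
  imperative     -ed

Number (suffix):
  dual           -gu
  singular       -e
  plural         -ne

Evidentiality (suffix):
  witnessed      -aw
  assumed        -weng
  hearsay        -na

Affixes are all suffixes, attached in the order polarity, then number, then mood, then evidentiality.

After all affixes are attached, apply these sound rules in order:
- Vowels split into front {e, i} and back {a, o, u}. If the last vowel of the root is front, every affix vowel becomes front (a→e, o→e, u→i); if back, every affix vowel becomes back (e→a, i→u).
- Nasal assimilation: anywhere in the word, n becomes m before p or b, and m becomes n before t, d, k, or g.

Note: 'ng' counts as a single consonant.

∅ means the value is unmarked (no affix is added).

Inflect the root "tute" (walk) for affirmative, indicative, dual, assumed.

polarity = affirmative: zero marking, form stays tute.
Attach number dual -gu → tutegu.
Attach mood indicative -dug → tutegudug.
Attach evidentiality assumed -weng → tutegudugweng.
Apply vowel harmony: tutegudugweng → tutegidigweng.
Nasal assimilation: no change.

tutegidigweng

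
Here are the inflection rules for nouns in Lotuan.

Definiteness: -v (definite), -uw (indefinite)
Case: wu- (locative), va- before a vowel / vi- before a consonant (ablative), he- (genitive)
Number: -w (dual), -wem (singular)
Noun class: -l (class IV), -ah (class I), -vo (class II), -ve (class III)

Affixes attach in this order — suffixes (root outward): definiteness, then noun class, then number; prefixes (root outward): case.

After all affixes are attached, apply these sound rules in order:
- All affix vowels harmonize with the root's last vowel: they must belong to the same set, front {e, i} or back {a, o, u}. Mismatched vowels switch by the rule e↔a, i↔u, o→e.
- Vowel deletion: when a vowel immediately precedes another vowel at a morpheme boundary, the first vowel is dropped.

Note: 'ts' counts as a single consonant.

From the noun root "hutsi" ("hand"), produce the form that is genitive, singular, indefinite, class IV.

Attach definiteness indefinite -uw → hutsiuw.
Attach noun class class IV -l → hutsiuwl.
Attach number singular -wem → hutsiuwlwem.
Attach case genitive he- → hehutsiuwlwem.
Apply vowel harmony: hehutsiuwlwem → hehutsiiwlwem.
Apply vowel deletion: hehutsiiwlwem → hehutsiwlwem.

hehutsiwlwem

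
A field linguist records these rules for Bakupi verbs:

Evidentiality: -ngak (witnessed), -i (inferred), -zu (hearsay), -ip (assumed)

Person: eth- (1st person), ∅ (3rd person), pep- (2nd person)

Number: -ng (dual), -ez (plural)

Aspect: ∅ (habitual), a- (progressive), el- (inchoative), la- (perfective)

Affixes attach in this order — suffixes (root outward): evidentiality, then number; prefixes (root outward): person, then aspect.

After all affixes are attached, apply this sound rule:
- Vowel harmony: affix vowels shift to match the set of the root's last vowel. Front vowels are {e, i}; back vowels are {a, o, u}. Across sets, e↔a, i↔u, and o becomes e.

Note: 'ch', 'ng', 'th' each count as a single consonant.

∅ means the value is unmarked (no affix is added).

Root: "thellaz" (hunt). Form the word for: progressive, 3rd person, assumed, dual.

athellazupng

Attach evidentiality assumed -ip → thellazip.
Attach number dual -ng → thellazipng.
person = 3rd person: zero marking, form stays thellazipng.
Attach aspect progressive a- → athellazipng.
Apply vowel harmony: athellazipng → athellazupng.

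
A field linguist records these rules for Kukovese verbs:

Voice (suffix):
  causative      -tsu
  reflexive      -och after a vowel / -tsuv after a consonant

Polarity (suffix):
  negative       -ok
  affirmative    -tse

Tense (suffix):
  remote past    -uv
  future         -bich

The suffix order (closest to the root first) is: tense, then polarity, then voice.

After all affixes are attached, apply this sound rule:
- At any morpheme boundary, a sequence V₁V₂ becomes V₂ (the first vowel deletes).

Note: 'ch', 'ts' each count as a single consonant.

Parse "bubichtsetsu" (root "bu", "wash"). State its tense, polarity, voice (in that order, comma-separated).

Segment: bu-bich-tse-tsu.
tense: -bich → future.
polarity: -tse → affirmative.
voice: -tsu → causative.

future, affirmative, causative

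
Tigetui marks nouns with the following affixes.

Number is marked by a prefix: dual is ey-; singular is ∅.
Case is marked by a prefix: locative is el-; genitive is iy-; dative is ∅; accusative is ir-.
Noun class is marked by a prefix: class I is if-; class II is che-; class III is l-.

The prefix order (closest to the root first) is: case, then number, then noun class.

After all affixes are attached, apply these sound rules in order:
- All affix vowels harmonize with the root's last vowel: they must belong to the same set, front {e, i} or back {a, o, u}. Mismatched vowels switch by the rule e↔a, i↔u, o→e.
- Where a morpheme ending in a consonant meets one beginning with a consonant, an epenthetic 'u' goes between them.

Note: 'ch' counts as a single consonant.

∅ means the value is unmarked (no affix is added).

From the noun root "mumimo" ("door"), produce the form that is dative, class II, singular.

chamumimo

case = dative: zero marking, form stays mumimo.
number = singular: zero marking, form stays mumimo.
Attach noun class class II che- → chemumimo.
Apply vowel harmony: chemumimo → chamumimo.
Epenthesis: no change.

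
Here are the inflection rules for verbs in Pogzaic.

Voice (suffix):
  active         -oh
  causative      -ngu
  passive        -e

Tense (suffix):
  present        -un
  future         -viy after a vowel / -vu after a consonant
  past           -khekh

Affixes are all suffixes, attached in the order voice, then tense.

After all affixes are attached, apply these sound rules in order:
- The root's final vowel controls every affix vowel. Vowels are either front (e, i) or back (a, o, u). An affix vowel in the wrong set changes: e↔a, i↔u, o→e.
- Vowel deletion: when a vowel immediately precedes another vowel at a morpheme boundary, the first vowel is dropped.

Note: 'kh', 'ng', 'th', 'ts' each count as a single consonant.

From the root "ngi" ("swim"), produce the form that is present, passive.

ngin

Attach voice passive -e → ngie.
Attach tense present -un → ngieun.
Apply vowel harmony: ngieun → ngiein.
Apply vowel deletion: ngiein → ngin.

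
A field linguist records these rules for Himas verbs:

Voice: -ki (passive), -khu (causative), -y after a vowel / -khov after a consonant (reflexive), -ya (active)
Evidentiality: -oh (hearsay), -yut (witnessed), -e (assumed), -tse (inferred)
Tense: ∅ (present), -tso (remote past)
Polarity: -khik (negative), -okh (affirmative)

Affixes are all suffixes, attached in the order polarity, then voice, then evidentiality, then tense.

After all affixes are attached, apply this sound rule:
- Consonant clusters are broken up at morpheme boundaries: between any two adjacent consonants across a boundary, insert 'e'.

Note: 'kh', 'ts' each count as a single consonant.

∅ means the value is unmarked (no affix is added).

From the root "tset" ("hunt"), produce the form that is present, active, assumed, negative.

tsetekhikeyae

Attach polarity negative -khik → tsetkhik.
Attach voice active -ya → tsetkhikya.
Attach evidentiality assumed -e → tsetkhikyae.
tense = present: zero marking, form stays tsetkhikyae.
Apply epenthesis: tsetkhikyae → tsetekhikeyae.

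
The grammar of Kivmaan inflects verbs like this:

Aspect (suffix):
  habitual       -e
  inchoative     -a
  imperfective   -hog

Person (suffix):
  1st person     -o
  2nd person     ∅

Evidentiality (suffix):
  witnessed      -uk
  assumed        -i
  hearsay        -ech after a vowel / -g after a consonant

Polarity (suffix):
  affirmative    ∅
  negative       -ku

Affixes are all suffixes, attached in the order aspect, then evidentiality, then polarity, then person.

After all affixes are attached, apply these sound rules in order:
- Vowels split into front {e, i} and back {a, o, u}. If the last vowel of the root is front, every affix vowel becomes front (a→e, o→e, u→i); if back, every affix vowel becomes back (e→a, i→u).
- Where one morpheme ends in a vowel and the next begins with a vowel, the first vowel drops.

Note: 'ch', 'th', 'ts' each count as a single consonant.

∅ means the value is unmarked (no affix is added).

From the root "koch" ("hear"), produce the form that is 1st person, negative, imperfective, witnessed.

Attach aspect imperfective -hog → kochhog.
Attach evidentiality witnessed -uk → kochhoguk.
Attach polarity negative -ku → kochhogukku.
Attach person 1st person -o → kochhogukkuo.
Vowel harmony: no change.
Apply vowel deletion: kochhogukkuo → kochhogukko.

kochhogukko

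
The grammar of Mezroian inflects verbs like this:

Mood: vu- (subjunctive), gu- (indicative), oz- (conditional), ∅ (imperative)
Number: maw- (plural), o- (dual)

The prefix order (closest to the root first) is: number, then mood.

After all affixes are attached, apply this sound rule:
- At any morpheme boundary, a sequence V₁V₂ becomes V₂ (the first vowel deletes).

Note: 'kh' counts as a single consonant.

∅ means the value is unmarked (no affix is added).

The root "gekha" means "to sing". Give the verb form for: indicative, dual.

gogekha

Attach number dual o- → ogekha.
Attach mood indicative gu- → guogekha.
Apply vowel deletion: guogekha → gogekha.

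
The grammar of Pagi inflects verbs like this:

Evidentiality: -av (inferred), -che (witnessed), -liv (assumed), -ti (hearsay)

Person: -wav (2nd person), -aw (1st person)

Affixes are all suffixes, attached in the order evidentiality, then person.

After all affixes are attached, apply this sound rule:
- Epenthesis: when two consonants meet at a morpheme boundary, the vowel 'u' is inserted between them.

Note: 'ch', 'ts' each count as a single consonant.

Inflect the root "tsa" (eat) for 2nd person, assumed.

tsalivuwav

Attach evidentiality assumed -liv → tsaliv.
Attach person 2nd person -wav → tsalivwav.
Apply epenthesis: tsalivwav → tsalivuwav.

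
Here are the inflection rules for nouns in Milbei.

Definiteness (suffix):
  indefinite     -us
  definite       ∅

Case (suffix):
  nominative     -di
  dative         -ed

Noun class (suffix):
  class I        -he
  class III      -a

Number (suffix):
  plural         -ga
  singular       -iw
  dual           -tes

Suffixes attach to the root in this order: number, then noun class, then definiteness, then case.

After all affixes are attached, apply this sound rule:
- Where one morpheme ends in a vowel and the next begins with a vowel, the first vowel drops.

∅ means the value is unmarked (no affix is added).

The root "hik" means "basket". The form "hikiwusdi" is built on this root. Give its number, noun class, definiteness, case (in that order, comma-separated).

Segment: hik-iw-a-us-di.
number: -iw → singular.
noun class: -a → class III.
definiteness: -us → indefinite.
case: -di → nominative.

singular, class III, indefinite, nominative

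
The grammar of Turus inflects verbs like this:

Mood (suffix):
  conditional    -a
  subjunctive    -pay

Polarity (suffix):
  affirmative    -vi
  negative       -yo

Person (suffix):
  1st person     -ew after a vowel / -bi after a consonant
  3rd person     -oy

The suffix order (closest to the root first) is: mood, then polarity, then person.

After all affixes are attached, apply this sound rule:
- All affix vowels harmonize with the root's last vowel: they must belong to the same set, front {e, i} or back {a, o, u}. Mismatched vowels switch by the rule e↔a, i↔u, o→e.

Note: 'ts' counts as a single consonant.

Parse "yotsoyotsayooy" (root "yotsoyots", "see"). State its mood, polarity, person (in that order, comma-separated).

Segment: yotsoyots-a-yo-oy.
mood: -a → conditional.
polarity: -yo → negative.
person: -oy → 3rd person.

conditional, negative, 3rd person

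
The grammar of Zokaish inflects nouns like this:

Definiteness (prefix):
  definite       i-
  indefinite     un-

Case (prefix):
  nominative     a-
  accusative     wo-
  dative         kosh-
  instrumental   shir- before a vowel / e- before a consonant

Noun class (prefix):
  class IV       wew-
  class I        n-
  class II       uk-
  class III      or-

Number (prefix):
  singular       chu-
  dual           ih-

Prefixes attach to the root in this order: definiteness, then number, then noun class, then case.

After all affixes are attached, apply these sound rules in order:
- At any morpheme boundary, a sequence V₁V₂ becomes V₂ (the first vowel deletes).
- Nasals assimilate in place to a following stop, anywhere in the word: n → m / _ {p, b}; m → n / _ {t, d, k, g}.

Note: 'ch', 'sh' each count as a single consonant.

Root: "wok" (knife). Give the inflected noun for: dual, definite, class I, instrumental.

enihiwok

Attach definiteness definite i- → iwok.
Attach number dual ih- → ihiwok.
Attach noun class class I n- → nihiwok.
Attach case instrumental e- (before consonant 'n') → enihiwok.
Vowel deletion: no change.
Nasal assimilation: no change.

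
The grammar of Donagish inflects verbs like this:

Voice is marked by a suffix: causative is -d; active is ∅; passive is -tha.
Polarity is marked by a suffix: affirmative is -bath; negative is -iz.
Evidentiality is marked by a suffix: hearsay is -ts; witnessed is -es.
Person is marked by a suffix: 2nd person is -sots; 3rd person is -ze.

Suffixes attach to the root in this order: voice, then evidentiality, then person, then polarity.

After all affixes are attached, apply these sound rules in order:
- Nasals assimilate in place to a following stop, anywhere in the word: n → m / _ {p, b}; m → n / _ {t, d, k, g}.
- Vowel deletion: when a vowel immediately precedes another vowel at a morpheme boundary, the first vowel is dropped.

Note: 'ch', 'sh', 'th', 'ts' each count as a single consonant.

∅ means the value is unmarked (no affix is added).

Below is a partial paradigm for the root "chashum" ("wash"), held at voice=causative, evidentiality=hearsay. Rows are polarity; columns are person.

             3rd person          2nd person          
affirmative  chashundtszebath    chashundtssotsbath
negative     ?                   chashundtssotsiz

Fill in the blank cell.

chashundtsziz

Attach voice causative -d → chashumd.
Attach evidentiality hearsay -ts → chashumdts.
Attach person 3rd person -ze → chashumdtsze.
Attach polarity negative -iz → chashumdtszeiz.
Apply nasal assimilation: chashumdtszeiz → chashundtszeiz.
Apply vowel deletion: chashundtszeiz → chashundtsziz.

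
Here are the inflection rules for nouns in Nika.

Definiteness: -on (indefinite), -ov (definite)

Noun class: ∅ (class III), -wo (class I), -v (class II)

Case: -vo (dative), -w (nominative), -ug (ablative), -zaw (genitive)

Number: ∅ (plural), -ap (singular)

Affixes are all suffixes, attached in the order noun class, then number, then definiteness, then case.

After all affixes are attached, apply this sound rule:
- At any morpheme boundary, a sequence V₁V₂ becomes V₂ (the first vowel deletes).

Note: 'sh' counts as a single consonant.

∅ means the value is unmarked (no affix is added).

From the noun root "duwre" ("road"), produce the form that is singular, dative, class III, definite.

duwrapovvo

noun class = class III: zero marking, form stays duwre.
Attach number singular -ap → duwreap.
Attach definiteness definite -ov → duwreapov.
Attach case dative -vo → duwreapovvo.
Apply vowel deletion: duwreapovvo → duwrapovvo.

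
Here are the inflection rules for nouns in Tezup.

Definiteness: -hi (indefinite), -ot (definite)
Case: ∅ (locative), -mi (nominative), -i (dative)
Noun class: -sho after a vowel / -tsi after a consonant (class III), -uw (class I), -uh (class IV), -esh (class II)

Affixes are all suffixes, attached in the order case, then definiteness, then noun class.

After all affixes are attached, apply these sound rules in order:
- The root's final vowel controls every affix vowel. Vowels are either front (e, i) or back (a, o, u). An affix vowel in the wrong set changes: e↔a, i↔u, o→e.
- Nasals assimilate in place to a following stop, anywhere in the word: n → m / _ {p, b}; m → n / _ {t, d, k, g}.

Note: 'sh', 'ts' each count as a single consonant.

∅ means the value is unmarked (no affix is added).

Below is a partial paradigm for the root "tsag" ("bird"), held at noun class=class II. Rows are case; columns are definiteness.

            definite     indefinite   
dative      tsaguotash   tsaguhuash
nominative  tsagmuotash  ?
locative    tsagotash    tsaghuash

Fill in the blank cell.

Attach case nominative -mi → tsagmi.
Attach definiteness indefinite -hi → tsagmihi.
Attach noun class class II -esh → tsagmihiesh.
Apply vowel harmony: tsagmihiesh → tsagmuhuash.
Nasal assimilation: no change.

tsagmuhuash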